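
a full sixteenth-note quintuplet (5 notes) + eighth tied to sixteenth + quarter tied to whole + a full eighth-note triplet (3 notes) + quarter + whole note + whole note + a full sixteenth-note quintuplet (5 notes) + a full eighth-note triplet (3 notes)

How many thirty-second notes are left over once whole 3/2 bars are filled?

6

One bar of 3/2 = 24 sixteenth notes.
Express everything in sixteenth notes: a full sixteenth-note quintuplet (5 notes) (five quintuplet sixteenths span one quarter) = 4; eighth tied to sixteenth (eighth + sixteenth) = 3; quarter tied to whole (quarter + whole) = 20; a full eighth-note triplet (3 notes) (three triplet eighths span one quarter) = 4; quarter = 4; whole note = 16; whole note = 16; a full sixteenth-note quintuplet (5 notes) (five quintuplet sixteenths span one quarter) = 4; a full eighth-note triplet (3 notes) (three triplet eighths span one quarter) = 4.
Total: 4 + 3 + 20 + 4 + 4 + 16 + 16 + 4 + 4 = 75.
75 ÷ 24 = 3 complete bars with 3 sixteenth notes remaining = 6 thirty-second notes.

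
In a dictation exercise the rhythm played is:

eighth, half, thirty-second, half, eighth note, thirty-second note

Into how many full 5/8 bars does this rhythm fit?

2

One bar of 5/8 = 20 thirty-second notes.
Convert each value to thirty-second notes: eighth = 4; half = 16; thirty-second = 1; half = 16; eighth note = 4; thirty-second note = 1.
Sum: 4 + 16 + 1 + 16 + 4 + 1 = 42.
42 ÷ 20 = 2 complete bars with 2 left over.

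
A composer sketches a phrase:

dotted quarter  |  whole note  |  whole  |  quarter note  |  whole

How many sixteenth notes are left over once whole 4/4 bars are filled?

One bar of 4/4 = 8 eighth notes.
Express everything in eighth notes: dotted quarter = 3; whole note = 8; whole = 8; quarter note = 2; whole = 8.
Adding: 3 + 8 + 8 + 2 + 8 = 29.
29 ÷ 8 = 3 complete bars with 5 eighth notes remaining = 10 sixteenth notes.

10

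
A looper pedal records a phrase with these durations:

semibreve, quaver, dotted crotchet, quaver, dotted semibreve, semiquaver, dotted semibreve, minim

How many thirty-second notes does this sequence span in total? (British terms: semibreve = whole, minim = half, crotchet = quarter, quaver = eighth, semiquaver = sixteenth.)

Each duration in thirty-second notes: semibreve = 32; quaver = 4; dotted crotchet = 12; quaver = 4; dotted semibreve = 48; semiquaver = 2; dotted semibreve = 48; minim = 16.
Sum: 32 + 4 + 12 + 4 + 48 + 2 + 48 + 16 = 166 thirty-second notes.

166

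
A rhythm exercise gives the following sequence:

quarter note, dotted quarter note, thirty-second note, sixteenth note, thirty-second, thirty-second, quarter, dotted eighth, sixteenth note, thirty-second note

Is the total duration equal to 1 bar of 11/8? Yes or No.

One bar of 11/8 = 44 thirty-second notes.
Each duration in thirty-second notes: quarter note = 8; dotted quarter note = 12; thirty-second note = 1; sixteenth note = 2; thirty-second = 1; thirty-second = 1; quarter = 8; dotted eighth = 6; sixteenth note = 2; thirty-second note = 1.
Total: 8 + 12 + 1 + 2 + 1 + 1 + 8 + 6 + 2 + 1 = 42.
42 falls short of 44, so the answer is No.

No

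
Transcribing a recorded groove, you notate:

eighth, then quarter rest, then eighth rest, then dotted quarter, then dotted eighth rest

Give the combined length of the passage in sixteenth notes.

17

In sixteenth notes: eighth = 2; quarter rest = 4; eighth rest = 2; dotted quarter = 6; dotted eighth rest = 3.
Altogether 2 + 4 + 2 + 6 + 3 = 17 sixteenth notes.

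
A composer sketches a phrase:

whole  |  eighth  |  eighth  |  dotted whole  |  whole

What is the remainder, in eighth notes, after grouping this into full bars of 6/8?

One bar of 6/8 = 6 eighth notes.
In eighth notes: whole = 8; eighth = 1; eighth = 1; dotted whole = 12; whole = 8.
Sum: 8 + 1 + 1 + 12 + 8 = 30.
30 ÷ 6 = 5 complete bars with 0 eighth notes remaining.

0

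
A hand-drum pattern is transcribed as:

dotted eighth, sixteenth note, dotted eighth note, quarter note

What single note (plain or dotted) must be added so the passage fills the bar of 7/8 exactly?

The bar of 7/8 = 14 sixteenth notes.
Each duration in sixteenth notes: dotted eighth = 3; sixteenth note = 1; dotted eighth note = 3; quarter note = 4.
Total: 3 + 1 + 3 + 4 = 11.
Remaining: 14 − 11 = 3 sixteenth notes, which is a dotted eighth note.

dotted eighth note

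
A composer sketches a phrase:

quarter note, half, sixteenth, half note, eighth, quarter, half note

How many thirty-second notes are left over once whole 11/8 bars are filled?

One bar of 11/8 = 22 sixteenth notes.
Working in sixteenth notes: quarter note = 4; half = 8; sixteenth = 1; half note = 8; eighth = 2; quarter = 4; half note = 8.
Adding: 4 + 8 + 1 + 8 + 2 + 4 + 8 = 35.
35 ÷ 22 = 1 complete bar with 13 sixteenth notes remaining = 26 thirty-second notes.

26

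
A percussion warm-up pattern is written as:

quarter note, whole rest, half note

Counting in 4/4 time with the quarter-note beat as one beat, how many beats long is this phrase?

One quarter-note beat = 2 eighth notes.
Express everything in eighth notes: quarter note = 2; whole rest = 8; half note = 4.
Sum: 2 + 8 + 4 = 14.
14 ÷ 2 = 7 beats.

7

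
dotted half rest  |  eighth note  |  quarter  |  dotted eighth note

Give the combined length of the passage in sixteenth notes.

Express everything in sixteenth notes: dotted half rest = 12; eighth note = 2; quarter = 4; dotted eighth note = 3.
Sum: 12 + 2 + 4 + 3 = 21 sixteenth notes.

21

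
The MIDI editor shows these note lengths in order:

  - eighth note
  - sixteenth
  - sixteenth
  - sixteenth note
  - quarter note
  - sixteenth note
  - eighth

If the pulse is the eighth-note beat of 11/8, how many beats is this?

6

One eighth-note beat = 2 sixteenth notes.
Convert each value to sixteenth notes: eighth note = 2; sixteenth = 1; sixteenth = 1; sixteenth note = 1; quarter note = 4; sixteenth note = 1; eighth = 2.
Adding: 2 + 1 + 1 + 1 + 4 + 1 + 2 = 12.
12 ÷ 2 = 6 beats.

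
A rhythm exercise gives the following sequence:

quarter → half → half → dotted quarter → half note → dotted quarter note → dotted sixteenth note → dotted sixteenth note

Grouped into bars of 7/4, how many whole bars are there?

1

One bar of 7/4 = 56 thirty-second notes.
In thirty-second notes: quarter = 8; half = 16; half = 16; dotted quarter = 12; half note = 16; dotted quarter note = 12; dotted sixteenth note = 3; dotted sixteenth note = 3.
Sum: 8 + 16 + 16 + 12 + 16 + 12 + 3 + 3 = 86.
86 ÷ 56 = 1 complete bar with 30 left over.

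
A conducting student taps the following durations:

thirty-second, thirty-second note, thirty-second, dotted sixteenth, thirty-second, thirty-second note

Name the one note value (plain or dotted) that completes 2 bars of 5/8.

2 bars of 5/8 = 40 thirty-second notes.
Express everything in thirty-second notes: thirty-second = 1; thirty-second note = 1; thirty-second = 1; dotted sixteenth = 3; thirty-second = 1; thirty-second note = 1.
Adding: 1 + 1 + 1 + 3 + 1 + 1 = 8.
Remaining: 40 − 8 = 32 thirty-second notes, which is a whole note.

whole note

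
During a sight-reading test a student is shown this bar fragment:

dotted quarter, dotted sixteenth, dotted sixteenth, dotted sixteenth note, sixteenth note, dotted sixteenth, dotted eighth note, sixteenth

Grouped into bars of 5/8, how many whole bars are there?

One bar of 5/8 = 20 thirty-second notes.
Convert each value to thirty-second notes: dotted quarter = 12; dotted sixteenth = 3; dotted sixteenth = 3; dotted sixteenth note = 3; sixteenth note = 2; dotted sixteenth = 3; dotted eighth note = 6; sixteenth = 2.
Sum: 12 + 3 + 3 + 3 + 2 + 3 + 6 + 2 = 34.
34 ÷ 20 = 1 complete bar with 14 left over.

1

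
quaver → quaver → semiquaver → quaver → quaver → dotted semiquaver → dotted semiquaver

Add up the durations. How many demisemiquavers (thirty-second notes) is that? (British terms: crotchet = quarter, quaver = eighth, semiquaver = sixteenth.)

24

Express everything in thirty-second notes: quaver = 4; quaver = 4; semiquaver = 2; quaver = 4; quaver = 4; dotted semiquaver = 3; dotted semiquaver = 3.
Sum: 4 + 4 + 2 + 4 + 4 + 3 + 3 = 24 thirty-second notes.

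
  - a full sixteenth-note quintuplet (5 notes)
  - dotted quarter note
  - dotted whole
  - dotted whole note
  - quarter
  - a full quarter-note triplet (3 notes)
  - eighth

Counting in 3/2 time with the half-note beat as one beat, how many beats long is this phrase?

One half-note beat = 4 eighth notes.
Convert each value to eighth notes: a full sixteenth-note quintuplet (5 notes) (five quintuplet sixteenths span one quarter) = 2; dotted quarter note = 3; dotted whole = 12; dotted whole note = 12; quarter = 2; a full quarter-note triplet (3 notes) (three triplet quarters span one half) = 4; eighth = 1.
Adding: 2 + 3 + 12 + 12 + 2 + 4 + 1 = 36.
36 ÷ 4 = 9 beats.

9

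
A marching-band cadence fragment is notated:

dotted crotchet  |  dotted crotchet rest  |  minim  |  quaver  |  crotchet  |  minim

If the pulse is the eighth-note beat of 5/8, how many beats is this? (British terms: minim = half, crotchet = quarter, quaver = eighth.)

One eighth-note beat = 2 sixteenth notes.
Express everything in sixteenth notes: dotted crotchet = 6; dotted crotchet rest = 6; minim = 8; quaver = 2; crotchet = 4; minim = 8.
Sum: 6 + 6 + 8 + 2 + 4 + 8 = 34.
34 ÷ 2 = 17 beats.

17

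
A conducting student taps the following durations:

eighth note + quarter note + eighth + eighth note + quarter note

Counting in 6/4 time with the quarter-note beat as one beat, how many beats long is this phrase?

3.5

One quarter-note beat = 2 eighth notes.
In eighth notes: eighth note = 1; quarter note = 2; eighth = 1; eighth note = 1; quarter note = 2.
Adding: 1 + 2 + 1 + 1 + 2 = 7.
7 ÷ 2 = 3.5 beats.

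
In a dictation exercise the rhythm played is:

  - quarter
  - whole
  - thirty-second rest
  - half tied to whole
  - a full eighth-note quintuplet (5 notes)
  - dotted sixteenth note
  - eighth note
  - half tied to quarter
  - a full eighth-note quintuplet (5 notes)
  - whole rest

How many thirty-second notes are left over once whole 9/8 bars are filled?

One bar of 9/8 = 36 thirty-second notes.
Express everything in thirty-second notes: quarter = 8; whole = 32; thirty-second rest = 1; half tied to whole (half + whole) = 48; a full eighth-note quintuplet (5 notes) (five quintuplet eighths span one half) = 16; dotted sixteenth note = 3; eighth note = 4; half tied to quarter (half + quarter) = 24; a full eighth-note quintuplet (5 notes) (five quintuplet eighths span one half) = 16; whole rest = 32.
Altogether 8 + 32 + 1 + 48 + 16 + 3 + 4 + 24 + 16 + 32 = 184.
184 ÷ 36 = 5 complete bars with 4 thirty-second notes remaining.

4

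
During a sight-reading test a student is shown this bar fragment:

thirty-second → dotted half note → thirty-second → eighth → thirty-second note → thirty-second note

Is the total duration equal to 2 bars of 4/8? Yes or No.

Yes

One bar of 4/8 = 16 thirty-second notes, so 2 bars = 32.
Working in thirty-second notes: thirty-second = 1; dotted half note = 24; thirty-second = 1; eighth = 4; thirty-second note = 1; thirty-second note = 1.
Adding: 1 + 24 + 1 + 4 + 1 + 1 = 32.
32 equals 32, so the answer is Yes.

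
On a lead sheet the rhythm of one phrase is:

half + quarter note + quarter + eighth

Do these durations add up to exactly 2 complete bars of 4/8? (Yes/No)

No

One bar of 4/8 = 4 eighth notes, so 2 bars = 8.
Express everything in eighth notes: half = 4; quarter note = 2; quarter = 2; eighth = 1.
Altogether 4 + 2 + 2 + 1 = 9.
9 exceeds 8, so the answer is No.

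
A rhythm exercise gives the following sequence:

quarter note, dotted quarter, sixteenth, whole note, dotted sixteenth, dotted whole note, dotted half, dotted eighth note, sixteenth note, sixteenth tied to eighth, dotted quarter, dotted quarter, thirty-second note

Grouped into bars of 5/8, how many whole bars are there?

8

One bar of 5/8 = 20 thirty-second notes.
Working in thirty-second notes: quarter note = 8; dotted quarter = 12; sixteenth = 2; whole note = 32; dotted sixteenth = 3; dotted whole note = 48; dotted half = 24; dotted eighth note = 6; sixteenth note = 2; sixteenth tied to eighth (sixteenth + eighth) = 6; dotted quarter = 12; dotted quarter = 12; thirty-second note = 1.
Total: 8 + 12 + 2 + 32 + 3 + 48 + 24 + 6 + 2 + 6 + 12 + 12 + 1 = 168.
168 ÷ 20 = 8 complete bars with 8 left over.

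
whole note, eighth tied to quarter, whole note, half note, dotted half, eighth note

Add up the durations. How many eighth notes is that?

Working in eighth notes: whole note = 8; eighth tied to quarter (eighth + quarter) = 3; whole note = 8; half note = 4; dotted half = 6; eighth note = 1.
Adding: 8 + 3 + 8 + 4 + 6 + 1 = 30 eighth notes.

30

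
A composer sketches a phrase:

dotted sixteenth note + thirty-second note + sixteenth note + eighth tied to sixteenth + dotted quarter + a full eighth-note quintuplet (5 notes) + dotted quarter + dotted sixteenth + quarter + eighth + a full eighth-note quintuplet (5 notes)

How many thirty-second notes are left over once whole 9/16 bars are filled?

11

One bar of 9/16 = 18 thirty-second notes.
Convert each value to thirty-second notes: dotted sixteenth note = 3; thirty-second note = 1; sixteenth note = 2; eighth tied to sixteenth (eighth + sixteenth) = 6; dotted quarter = 12; a full eighth-note quintuplet (5 notes) (five quintuplet eighths span one half) = 16; dotted quarter = 12; dotted sixteenth = 3; quarter = 8; eighth = 4; a full eighth-note quintuplet (5 notes) (five quintuplet eighths span one half) = 16.
Altogether 3 + 1 + 2 + 6 + 12 + 16 + 12 + 3 + 8 + 4 + 16 = 83.
83 ÷ 18 = 4 complete bars with 11 thirty-second notes remaining.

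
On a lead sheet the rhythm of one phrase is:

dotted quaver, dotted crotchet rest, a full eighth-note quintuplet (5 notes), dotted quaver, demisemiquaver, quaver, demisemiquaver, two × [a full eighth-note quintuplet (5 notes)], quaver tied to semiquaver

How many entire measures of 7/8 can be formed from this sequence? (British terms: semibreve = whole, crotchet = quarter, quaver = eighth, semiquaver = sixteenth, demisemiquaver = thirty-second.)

3

One bar of 7/8 = 28 thirty-second notes.
Each duration in thirty-second notes: dotted quaver = 6; dotted crotchet rest = 12; a full eighth-note quintuplet (5 notes) (five quintuplet eighths span one half) = 16; dotted quaver = 6; demisemiquaver = 1; quaver = 4; demisemiquaver = 1; a full eighth-note quintuplet (5 notes) (five quintuplet eighths span one half) = 16; a full eighth-note quintuplet (5 notes) (five quintuplet eighths span one half) = 16; quaver tied to semiquaver (quaver + semiquaver) = 6.
Sum: 6 + 12 + 16 + 6 + 1 + 4 + 1 + 16 + 16 + 6 = 84.
84 ÷ 28 = 3 complete bars with 0 left over.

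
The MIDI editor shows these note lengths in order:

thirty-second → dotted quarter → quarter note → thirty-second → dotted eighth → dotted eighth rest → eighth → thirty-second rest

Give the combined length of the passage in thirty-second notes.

39

In thirty-second notes: thirty-second = 1; dotted quarter = 12; quarter note = 8; thirty-second = 1; dotted eighth = 6; dotted eighth rest = 6; eighth = 4; thirty-second rest = 1.
Adding: 1 + 12 + 8 + 1 + 6 + 6 + 4 + 1 = 39 thirty-second notes.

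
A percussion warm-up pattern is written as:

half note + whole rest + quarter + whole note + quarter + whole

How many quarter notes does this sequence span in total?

16

Convert each value to quarter notes: half note = 2; whole rest = 4; quarter = 1; whole note = 4; quarter = 1; whole = 4.
Adding: 2 + 4 + 1 + 4 + 1 + 4 = 16 quarter notes.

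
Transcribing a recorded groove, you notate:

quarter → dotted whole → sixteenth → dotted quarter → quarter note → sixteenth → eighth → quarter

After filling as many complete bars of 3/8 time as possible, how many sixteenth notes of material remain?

4

One bar of 3/8 = 6 sixteenth notes.
Convert each value to sixteenth notes: quarter = 4; dotted whole = 24; sixteenth = 1; dotted quarter = 6; quarter note = 4; sixteenth = 1; eighth = 2; quarter = 4.
Sum: 4 + 24 + 1 + 6 + 4 + 1 + 2 + 4 = 46.
46 ÷ 6 = 7 complete bars with 4 sixteenth notes remaining.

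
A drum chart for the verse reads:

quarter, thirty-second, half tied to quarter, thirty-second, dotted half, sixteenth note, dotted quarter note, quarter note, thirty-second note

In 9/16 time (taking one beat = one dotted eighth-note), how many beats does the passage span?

One dotted eighth-note beat = 6 thirty-second notes.
In thirty-second notes: quarter = 8; thirty-second = 1; half tied to quarter (half + quarter) = 24; thirty-second = 1; dotted half = 24; sixteenth note = 2; dotted quarter note = 12; quarter note = 8; thirty-second note = 1.
Sum: 8 + 1 + 24 + 1 + 24 + 2 + 12 + 8 + 1 = 81.
81 ÷ 6 = 13.5 beats.

13.5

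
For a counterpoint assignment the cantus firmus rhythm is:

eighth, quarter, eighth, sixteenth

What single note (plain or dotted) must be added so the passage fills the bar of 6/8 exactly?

dotted eighth note

The bar of 6/8 = 12 sixteenth notes.
Express everything in sixteenth notes: eighth = 2; quarter = 4; eighth = 2; sixteenth = 1.
Total: 2 + 4 + 2 + 1 = 9.
Remaining: 12 − 9 = 3 sixteenth notes, which is a dotted eighth note.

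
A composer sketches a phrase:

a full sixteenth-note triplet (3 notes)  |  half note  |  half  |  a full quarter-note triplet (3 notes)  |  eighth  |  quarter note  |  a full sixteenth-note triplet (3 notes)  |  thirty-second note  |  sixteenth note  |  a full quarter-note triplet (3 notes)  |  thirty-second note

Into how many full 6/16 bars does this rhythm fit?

7

One bar of 6/16 = 12 thirty-second notes.
In thirty-second notes: a full sixteenth-note triplet (3 notes) (three triplet sixteenths span one eighth) = 4; half note = 16; half = 16; a full quarter-note triplet (3 notes) (three triplet quarters span one half) = 16; eighth = 4; quarter note = 8; a full sixteenth-note triplet (3 notes) (three triplet sixteenths span one eighth) = 4; thirty-second note = 1; sixteenth note = 2; a full quarter-note triplet (3 notes) (three triplet quarters span one half) = 16; thirty-second note = 1.
Total: 4 + 16 + 16 + 16 + 4 + 8 + 4 + 1 + 2 + 16 + 1 = 88.
88 ÷ 12 = 7 complete bars with 4 left over.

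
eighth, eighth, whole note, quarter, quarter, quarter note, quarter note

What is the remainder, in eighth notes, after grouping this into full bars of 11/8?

7

One bar of 11/8 = 11 eighth notes.
In eighth notes: eighth = 1; eighth = 1; whole note = 8; quarter = 2; quarter = 2; quarter note = 2; quarter note = 2.
Total: 1 + 1 + 8 + 2 + 2 + 2 + 2 = 18.
18 ÷ 11 = 1 complete bar with 7 eighth notes remaining.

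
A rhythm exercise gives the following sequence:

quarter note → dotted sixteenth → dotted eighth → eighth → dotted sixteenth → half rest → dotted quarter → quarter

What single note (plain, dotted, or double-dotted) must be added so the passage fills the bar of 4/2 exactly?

The bar of 4/2 = 64 thirty-second notes.
Each duration in thirty-second notes: quarter note = 8; dotted sixteenth = 3; dotted eighth = 6; eighth = 4; dotted sixteenth = 3; half rest = 16; dotted quarter = 12; quarter = 8.
Sum: 8 + 3 + 6 + 4 + 3 + 16 + 12 + 8 = 60.
Remaining: 64 − 60 = 4 thirty-second notes, which is a eighth note.

eighth note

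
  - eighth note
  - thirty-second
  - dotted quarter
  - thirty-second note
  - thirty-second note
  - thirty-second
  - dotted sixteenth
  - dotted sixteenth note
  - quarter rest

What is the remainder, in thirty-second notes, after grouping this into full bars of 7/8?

6

One bar of 7/8 = 28 thirty-second notes.
In thirty-second notes: eighth note = 4; thirty-second = 1; dotted quarter = 12; thirty-second note = 1; thirty-second note = 1; thirty-second = 1; dotted sixteenth = 3; dotted sixteenth note = 3; quarter rest = 8.
Total: 4 + 1 + 12 + 1 + 1 + 1 + 3 + 3 + 8 = 34.
34 ÷ 28 = 1 complete bar with 6 thirty-second notes remaining.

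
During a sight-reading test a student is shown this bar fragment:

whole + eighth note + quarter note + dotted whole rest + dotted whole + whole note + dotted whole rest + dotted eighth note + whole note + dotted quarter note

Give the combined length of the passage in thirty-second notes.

270

Convert each value to thirty-second notes: whole = 32; eighth note = 4; quarter note = 8; dotted whole rest = 48; dotted whole = 48; whole note = 32; dotted whole rest = 48; dotted eighth note = 6; whole note = 32; dotted quarter note = 12.
Adding: 32 + 4 + 8 + 48 + 48 + 32 + 48 + 6 + 32 + 12 = 270 thirty-second notes.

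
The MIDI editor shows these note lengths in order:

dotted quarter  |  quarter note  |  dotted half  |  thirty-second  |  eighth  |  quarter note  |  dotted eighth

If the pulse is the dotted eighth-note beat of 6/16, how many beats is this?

10.5

One dotted eighth-note beat = 6 thirty-second notes.
Express everything in thirty-second notes: dotted quarter = 12; quarter note = 8; dotted half = 24; thirty-second = 1; eighth = 4; quarter note = 8; dotted eighth = 6.
Altogether 12 + 8 + 24 + 1 + 4 + 8 + 6 = 63.
63 ÷ 6 = 10.5 beats.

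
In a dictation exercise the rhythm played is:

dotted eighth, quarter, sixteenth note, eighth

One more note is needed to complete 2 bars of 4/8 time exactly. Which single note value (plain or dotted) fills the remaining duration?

dotted quarter note

2 bars of 4/8 = 16 sixteenth notes.
In sixteenth notes: dotted eighth = 3; quarter = 4; sixteenth note = 1; eighth = 2.
Sum: 3 + 4 + 1 + 2 = 10.
Remaining: 16 − 10 = 6 sixteenth notes, which is a dotted quarter note.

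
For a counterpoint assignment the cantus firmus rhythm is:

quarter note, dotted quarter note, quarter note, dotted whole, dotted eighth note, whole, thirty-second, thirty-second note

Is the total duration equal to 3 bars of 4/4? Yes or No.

One bar of 4/4 = 32 thirty-second notes, so 3 bars = 96.
In thirty-second notes: quarter note = 8; dotted quarter note = 12; quarter note = 8; dotted whole = 48; dotted eighth note = 6; whole = 32; thirty-second = 1; thirty-second note = 1.
Altogether 8 + 12 + 8 + 48 + 6 + 32 + 1 + 1 = 116.
116 exceeds 96, so the answer is No.

No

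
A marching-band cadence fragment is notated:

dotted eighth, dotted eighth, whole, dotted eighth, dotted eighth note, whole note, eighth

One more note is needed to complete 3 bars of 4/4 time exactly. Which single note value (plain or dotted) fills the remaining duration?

3 bars of 4/4 = 48 sixteenth notes.
Each duration in sixteenth notes: dotted eighth = 3; dotted eighth = 3; whole = 16; dotted eighth = 3; dotted eighth note = 3; whole note = 16; eighth = 2.
Total: 3 + 3 + 16 + 3 + 3 + 16 + 2 = 46.
Remaining: 48 − 46 = 2 sixteenth notes, which is a eighth note.

eighth note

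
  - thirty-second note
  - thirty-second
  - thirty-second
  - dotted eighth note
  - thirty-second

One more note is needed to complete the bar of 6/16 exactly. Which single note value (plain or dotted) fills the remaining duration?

The bar of 6/16 = 12 thirty-second notes.
Working in thirty-second notes: thirty-second note = 1; thirty-second = 1; thirty-second = 1; dotted eighth note = 6; thirty-second = 1.
Total: 1 + 1 + 1 + 6 + 1 = 10.
Remaining: 12 − 10 = 2 thirty-second notes, which is a sixteenth note.

sixteenth note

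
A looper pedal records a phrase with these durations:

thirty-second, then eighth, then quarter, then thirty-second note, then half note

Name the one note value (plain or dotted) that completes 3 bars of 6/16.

3 bars of 6/16 = 36 thirty-second notes.
Express everything in thirty-second notes: thirty-second = 1; eighth = 4; quarter = 8; thirty-second note = 1; half note = 16.
Sum: 1 + 4 + 8 + 1 + 16 = 30.
Remaining: 36 − 30 = 6 thirty-second notes, which is a dotted eighth note.

dotted eighth note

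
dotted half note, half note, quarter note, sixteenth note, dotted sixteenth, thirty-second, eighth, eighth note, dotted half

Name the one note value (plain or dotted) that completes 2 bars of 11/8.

sixteenth note

2 bars of 11/8 = 88 thirty-second notes.
In thirty-second notes: dotted half note = 24; half note = 16; quarter note = 8; sixteenth note = 2; dotted sixteenth = 3; thirty-second = 1; eighth = 4; eighth note = 4; dotted half = 24.
Total: 24 + 16 + 8 + 2 + 3 + 1 + 4 + 4 + 24 = 86.
Remaining: 88 − 86 = 2 thirty-second notes, which is a sixteenth note.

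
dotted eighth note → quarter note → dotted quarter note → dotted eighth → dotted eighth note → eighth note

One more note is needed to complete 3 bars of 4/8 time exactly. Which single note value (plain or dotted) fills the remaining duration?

dotted eighth note

3 bars of 4/8 = 24 sixteenth notes.
Each duration in sixteenth notes: dotted eighth note = 3; quarter note = 4; dotted quarter note = 6; dotted eighth = 3; dotted eighth note = 3; eighth note = 2.
Adding: 3 + 4 + 6 + 3 + 3 + 2 = 21.
Remaining: 24 − 21 = 3 sixteenth notes, which is a dotted eighth note.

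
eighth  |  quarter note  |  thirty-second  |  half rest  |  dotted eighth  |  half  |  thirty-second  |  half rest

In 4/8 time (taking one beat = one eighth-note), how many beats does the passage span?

17

One eighth-note beat = 4 thirty-second notes.
Each duration in thirty-second notes: eighth = 4; quarter note = 8; thirty-second = 1; half rest = 16; dotted eighth = 6; half = 16; thirty-second = 1; half rest = 16.
Total: 4 + 8 + 1 + 16 + 6 + 16 + 1 + 16 = 68.
68 ÷ 4 = 17 beats.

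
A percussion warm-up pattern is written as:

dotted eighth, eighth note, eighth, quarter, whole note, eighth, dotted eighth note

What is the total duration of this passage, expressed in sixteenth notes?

Convert each value to sixteenth notes: dotted eighth = 3; eighth note = 2; eighth = 2; quarter = 4; whole note = 16; eighth = 2; dotted eighth note = 3.
Total: 3 + 2 + 2 + 4 + 16 + 2 + 3 = 32 sixteenth notes.

32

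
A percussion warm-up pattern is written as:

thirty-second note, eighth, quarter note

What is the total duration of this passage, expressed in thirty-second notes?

13

Convert each value to thirty-second notes: thirty-second note = 1; eighth = 4; quarter note = 8.
Adding: 1 + 4 + 8 = 13 thirty-second notes.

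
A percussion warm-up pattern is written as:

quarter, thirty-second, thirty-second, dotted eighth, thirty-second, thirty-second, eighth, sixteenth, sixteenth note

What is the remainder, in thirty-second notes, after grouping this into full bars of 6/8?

2

One bar of 6/8 = 24 thirty-second notes.
Express everything in thirty-second notes: quarter = 8; thirty-second = 1; thirty-second = 1; dotted eighth = 6; thirty-second = 1; thirty-second = 1; eighth = 4; sixteenth = 2; sixteenth note = 2.
Total: 8 + 1 + 1 + 6 + 1 + 1 + 4 + 2 + 2 = 26.
26 ÷ 24 = 1 complete bar with 2 thirty-second notes remaining.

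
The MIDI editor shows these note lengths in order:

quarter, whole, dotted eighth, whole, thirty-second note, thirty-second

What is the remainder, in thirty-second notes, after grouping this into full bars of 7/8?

One bar of 7/8 = 28 thirty-second notes.
In thirty-second notes: quarter = 8; whole = 32; dotted eighth = 6; whole = 32; thirty-second note = 1; thirty-second = 1.
Altogether 8 + 32 + 6 + 32 + 1 + 1 = 80.
80 ÷ 28 = 2 complete bars with 24 thirty-second notes remaining.

24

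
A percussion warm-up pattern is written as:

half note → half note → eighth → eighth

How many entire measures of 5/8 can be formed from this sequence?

2

One bar of 5/8 = 5 eighth notes.
In eighth notes: half note = 4; half note = 4; eighth = 1; eighth = 1.
Sum: 4 + 4 + 1 + 1 = 10.
10 ÷ 5 = 2 complete bars with 0 left over.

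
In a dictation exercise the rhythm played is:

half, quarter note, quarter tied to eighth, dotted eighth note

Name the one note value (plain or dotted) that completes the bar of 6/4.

dotted eighth note

The bar of 6/4 = 24 sixteenth notes.
Each duration in sixteenth notes: half = 8; quarter note = 4; quarter tied to eighth (quarter + eighth) = 6; dotted eighth note = 3.
Sum: 8 + 4 + 6 + 3 = 21.
Remaining: 24 − 21 = 3 sixteenth notes, which is a dotted eighth note.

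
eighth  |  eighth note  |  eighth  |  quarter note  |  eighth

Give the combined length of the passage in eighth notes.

Express everything in eighth notes: eighth = 1; eighth note = 1; eighth = 1; quarter note = 2; eighth = 1.
Adding: 1 + 1 + 1 + 2 + 1 = 6 eighth notes.

6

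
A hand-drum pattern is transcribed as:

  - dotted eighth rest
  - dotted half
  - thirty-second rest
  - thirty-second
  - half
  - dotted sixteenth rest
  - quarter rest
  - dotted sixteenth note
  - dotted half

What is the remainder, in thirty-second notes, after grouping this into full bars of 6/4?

One bar of 6/4 = 48 thirty-second notes.
Convert each value to thirty-second notes: dotted eighth rest = 6; dotted half = 24; thirty-second rest = 1; thirty-second = 1; half = 16; dotted sixteenth rest = 3; quarter rest = 8; dotted sixteenth note = 3; dotted half = 24.
Adding: 6 + 24 + 1 + 1 + 16 + 3 + 8 + 3 + 24 = 86.
86 ÷ 48 = 1 complete bar with 38 thirty-second notes remaining.

38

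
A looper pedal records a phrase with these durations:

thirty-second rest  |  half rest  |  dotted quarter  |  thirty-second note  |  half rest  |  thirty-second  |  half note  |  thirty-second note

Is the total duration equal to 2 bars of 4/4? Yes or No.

Yes

One bar of 4/4 = 32 thirty-second notes, so 2 bars = 64.
Each duration in thirty-second notes: thirty-second rest = 1; half rest = 16; dotted quarter = 12; thirty-second note = 1; half rest = 16; thirty-second = 1; half note = 16; thirty-second note = 1.
Adding: 1 + 16 + 12 + 1 + 16 + 1 + 16 + 1 = 64.
64 equals 64, so the answer is Yes.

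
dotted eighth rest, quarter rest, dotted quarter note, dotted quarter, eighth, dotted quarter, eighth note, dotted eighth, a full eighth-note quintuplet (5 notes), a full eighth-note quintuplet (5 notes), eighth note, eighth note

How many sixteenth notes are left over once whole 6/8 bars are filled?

4

One bar of 6/8 = 12 sixteenth notes.
Express everything in sixteenth notes: dotted eighth rest = 3; quarter rest = 4; dotted quarter note = 6; dotted quarter = 6; eighth = 2; dotted quarter = 6; eighth note = 2; dotted eighth = 3; a full eighth-note quintuplet (5 notes) (five quintuplet eighths span one half) = 8; a full eighth-note quintuplet (5 notes) (five quintuplet eighths span one half) = 8; eighth note = 2; eighth note = 2.
Total: 3 + 4 + 6 + 6 + 2 + 6 + 2 + 3 + 8 + 8 + 2 + 2 = 52.
52 ÷ 12 = 4 complete bars with 4 sixteenth notes remaining.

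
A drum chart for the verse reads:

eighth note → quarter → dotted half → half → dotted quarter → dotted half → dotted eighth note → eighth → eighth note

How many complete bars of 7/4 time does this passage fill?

1

One bar of 7/4 = 28 sixteenth notes.
Each duration in sixteenth notes: eighth note = 2; quarter = 4; dotted half = 12; half = 8; dotted quarter = 6; dotted half = 12; dotted eighth note = 3; eighth = 2; eighth note = 2.
Altogether 2 + 4 + 12 + 8 + 6 + 12 + 3 + 2 + 2 = 51.
51 ÷ 28 = 1 complete bar with 23 left over.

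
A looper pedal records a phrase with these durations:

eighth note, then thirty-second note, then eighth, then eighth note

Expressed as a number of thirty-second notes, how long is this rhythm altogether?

13

Working in thirty-second notes: eighth note = 4; thirty-second note = 1; eighth = 4; eighth note = 4.
Adding: 4 + 1 + 4 + 4 = 13 thirty-second notes.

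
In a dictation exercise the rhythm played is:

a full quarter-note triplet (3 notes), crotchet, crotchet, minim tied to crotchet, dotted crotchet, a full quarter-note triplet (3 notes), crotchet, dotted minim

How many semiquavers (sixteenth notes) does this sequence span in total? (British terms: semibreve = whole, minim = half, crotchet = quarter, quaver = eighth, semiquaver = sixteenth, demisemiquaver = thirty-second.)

Each duration in sixteenth notes: a full quarter-note triplet (3 notes) (three triplet quarters span one half) = 8; crotchet = 4; crotchet = 4; minim tied to crotchet (minim + crotchet) = 12; dotted crotchet = 6; a full quarter-note triplet (3 notes) (three triplet quarters span one half) = 8; crotchet = 4; dotted minim = 12.
Sum: 8 + 4 + 4 + 12 + 6 + 8 + 4 + 12 = 58 sixteenth notes.

58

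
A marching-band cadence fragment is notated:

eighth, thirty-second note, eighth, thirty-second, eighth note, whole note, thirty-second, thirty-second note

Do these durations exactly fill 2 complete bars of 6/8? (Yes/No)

One bar of 6/8 = 24 thirty-second notes, so 2 bars = 48.
Each duration in thirty-second notes: eighth = 4; thirty-second note = 1; eighth = 4; thirty-second = 1; eighth note = 4; whole note = 32; thirty-second = 1; thirty-second note = 1.
Sum: 4 + 1 + 4 + 1 + 4 + 32 + 1 + 1 = 48.
48 equals 48, so the answer is Yes.

Yes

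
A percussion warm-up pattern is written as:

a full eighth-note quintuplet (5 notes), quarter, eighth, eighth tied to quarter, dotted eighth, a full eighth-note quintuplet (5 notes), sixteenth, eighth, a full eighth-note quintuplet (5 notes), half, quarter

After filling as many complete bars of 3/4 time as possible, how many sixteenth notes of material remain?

6

One bar of 3/4 = 12 sixteenth notes.
Working in sixteenth notes: a full eighth-note quintuplet (5 notes) (five quintuplet eighths span one half) = 8; quarter = 4; eighth = 2; eighth tied to quarter (eighth + quarter) = 6; dotted eighth = 3; a full eighth-note quintuplet (5 notes) (five quintuplet eighths span one half) = 8; sixteenth = 1; eighth = 2; a full eighth-note quintuplet (5 notes) (five quintuplet eighths span one half) = 8; half = 8; quarter = 4.
Sum: 8 + 4 + 2 + 6 + 3 + 8 + 1 + 2 + 8 + 8 + 4 = 54.
54 ÷ 12 = 4 complete bars with 6 sixteenth notes remaining.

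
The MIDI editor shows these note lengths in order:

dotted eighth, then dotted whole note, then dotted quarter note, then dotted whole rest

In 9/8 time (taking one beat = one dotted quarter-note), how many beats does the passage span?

9.5

One dotted quarter-note beat = 6 sixteenth notes.
Convert each value to sixteenth notes: dotted eighth = 3; dotted whole note = 24; dotted quarter note = 6; dotted whole rest = 24.
Altogether 3 + 24 + 6 + 24 = 57.
57 ÷ 6 = 9.5 beats.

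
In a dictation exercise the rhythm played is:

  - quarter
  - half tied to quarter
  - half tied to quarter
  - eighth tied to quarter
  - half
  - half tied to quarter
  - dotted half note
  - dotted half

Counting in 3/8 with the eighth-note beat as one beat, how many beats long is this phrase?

One eighth-note beat = 2 sixteenth notes.
Working in sixteenth notes: quarter = 4; half tied to quarter (half + quarter) = 12; half tied to quarter (half + quarter) = 12; eighth tied to quarter (eighth + quarter) = 6; half = 8; half tied to quarter (half + quarter) = 12; dotted half note = 12; dotted half = 12.
Adding: 4 + 12 + 12 + 6 + 8 + 12 + 12 + 12 = 78.
78 ÷ 2 = 39 beats.

39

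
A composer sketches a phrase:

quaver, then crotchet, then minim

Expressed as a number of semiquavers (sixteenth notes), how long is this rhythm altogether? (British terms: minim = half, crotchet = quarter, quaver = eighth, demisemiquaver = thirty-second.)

Working in sixteenth notes: quaver = 2; crotchet = 4; minim = 8.
Altogether 2 + 4 + 8 = 14 sixteenth notes.

14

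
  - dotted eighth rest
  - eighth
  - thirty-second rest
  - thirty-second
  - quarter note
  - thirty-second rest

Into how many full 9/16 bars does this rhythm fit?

1

One bar of 9/16 = 18 thirty-second notes.
Express everything in thirty-second notes: dotted eighth rest = 6; eighth = 4; thirty-second rest = 1; thirty-second = 1; quarter note = 8; thirty-second rest = 1.
Adding: 6 + 4 + 1 + 1 + 8 + 1 = 21.
21 ÷ 18 = 1 complete bar with 3 left over.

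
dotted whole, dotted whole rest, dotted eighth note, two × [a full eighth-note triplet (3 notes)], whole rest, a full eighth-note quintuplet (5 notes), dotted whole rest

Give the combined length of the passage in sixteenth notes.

In sixteenth notes: dotted whole = 24; dotted whole rest = 24; dotted eighth note = 3; a full eighth-note triplet (3 notes) (three triplet eighths span one quarter) = 4; a full eighth-note triplet (3 notes) (three triplet eighths span one quarter) = 4; whole rest = 16; a full eighth-note quintuplet (5 notes) (five quintuplet eighths span one half) = 8; dotted whole rest = 24.
Adding: 24 + 24 + 3 + 4 + 4 + 16 + 8 + 24 = 107 sixteenth notes.

107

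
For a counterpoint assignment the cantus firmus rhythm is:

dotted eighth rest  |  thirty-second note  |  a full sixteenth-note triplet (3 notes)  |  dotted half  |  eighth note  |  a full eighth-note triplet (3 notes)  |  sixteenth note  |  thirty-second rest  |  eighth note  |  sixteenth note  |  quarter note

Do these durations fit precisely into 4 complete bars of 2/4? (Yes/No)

Yes

One bar of 2/4 = 16 thirty-second notes, so 4 bars = 64.
Express everything in thirty-second notes: dotted eighth rest = 6; thirty-second note = 1; a full sixteenth-note triplet (3 notes) (three triplet sixteenths span one eighth) = 4; dotted half = 24; eighth note = 4; a full eighth-note triplet (3 notes) (three triplet eighths span one quarter) = 8; sixteenth note = 2; thirty-second rest = 1; eighth note = 4; sixteenth note = 2; quarter note = 8.
Total: 6 + 1 + 4 + 24 + 4 + 8 + 2 + 1 + 4 + 2 + 8 = 64.
64 equals 64, so the answer is Yes.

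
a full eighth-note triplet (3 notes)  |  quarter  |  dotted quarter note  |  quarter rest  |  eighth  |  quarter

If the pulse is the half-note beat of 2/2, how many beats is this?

One half-note beat = 4 eighth notes.
Working in eighth notes: a full eighth-note triplet (3 notes) (three triplet eighths span one quarter) = 2; quarter = 2; dotted quarter note = 3; quarter rest = 2; eighth = 1; quarter = 2.
Altogether 2 + 2 + 3 + 2 + 1 + 2 = 12.
12 ÷ 4 = 3 beats.

3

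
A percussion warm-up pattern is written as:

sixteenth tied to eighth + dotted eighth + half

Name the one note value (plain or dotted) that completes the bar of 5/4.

The bar of 5/4 = 20 sixteenth notes.
Express everything in sixteenth notes: sixteenth tied to eighth (sixteenth + eighth) = 3; dotted eighth = 3; half = 8.
Altogether 3 + 3 + 8 = 14.
Remaining: 20 − 14 = 6 sixteenth notes, which is a dotted quarter note.

dotted quarter note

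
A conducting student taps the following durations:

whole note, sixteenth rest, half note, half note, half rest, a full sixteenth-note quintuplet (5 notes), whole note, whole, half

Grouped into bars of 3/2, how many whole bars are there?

3

One bar of 3/2 = 24 sixteenth notes.
Each duration in sixteenth notes: whole note = 16; sixteenth rest = 1; half note = 8; half note = 8; half rest = 8; a full sixteenth-note quintuplet (5 notes) (five quintuplet sixteenths span one quarter) = 4; whole note = 16; whole = 16; half = 8.
Altogether 16 + 1 + 8 + 8 + 8 + 4 + 16 + 16 + 8 = 85.
85 ÷ 24 = 3 complete bars with 13 left over.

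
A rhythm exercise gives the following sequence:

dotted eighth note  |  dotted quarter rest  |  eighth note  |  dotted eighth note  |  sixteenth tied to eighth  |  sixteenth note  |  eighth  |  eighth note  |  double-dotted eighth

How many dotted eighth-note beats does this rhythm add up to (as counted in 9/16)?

One dotted eighth-note beat = 6 thirty-second notes.
In thirty-second notes: dotted eighth note = 6; dotted quarter rest = 12; eighth note = 4; dotted eighth note = 6; sixteenth tied to eighth (sixteenth + eighth) = 6; sixteenth note = 2; eighth = 4; eighth note = 4; double-dotted eighth = 7.
Altogether 6 + 12 + 4 + 6 + 6 + 2 + 4 + 4 + 7 = 51.
51 ÷ 6 = 8.5 beats.

8.5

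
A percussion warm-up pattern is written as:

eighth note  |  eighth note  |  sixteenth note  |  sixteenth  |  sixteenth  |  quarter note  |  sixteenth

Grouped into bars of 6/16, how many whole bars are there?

2

One bar of 6/16 = 6 sixteenth notes.
In sixteenth notes: eighth note = 2; eighth note = 2; sixteenth note = 1; sixteenth = 1; sixteenth = 1; quarter note = 4; sixteenth = 1.
Total: 2 + 2 + 1 + 1 + 1 + 4 + 1 = 12.
12 ÷ 6 = 2 complete bars with 0 left over.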